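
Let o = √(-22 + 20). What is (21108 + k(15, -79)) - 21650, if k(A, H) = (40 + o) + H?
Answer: -581 + I*√2 ≈ -581.0 + 1.4142*I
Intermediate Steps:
o = I*√2 (o = √(-2) = I*√2 ≈ 1.4142*I)
k(A, H) = 40 + H + I*√2 (k(A, H) = (40 + I*√2) + H = 40 + H + I*√2)
(21108 + k(15, -79)) - 21650 = (21108 + (40 - 79 + I*√2)) - 21650 = (21108 + (-39 + I*√2)) - 21650 = (21069 + I*√2) - 21650 = -581 + I*√2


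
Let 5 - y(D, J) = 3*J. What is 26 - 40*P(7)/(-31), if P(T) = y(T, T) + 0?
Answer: 166/31 ≈ 5.3548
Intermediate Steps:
y(D, J) = 5 - 3*J
P(T) = 5 - 3*T (P(T) = (5 - 3*T) + 0 = 5 - 3*T)
26 - 40*P(7)/(-31) = 26 - 40*(5 - 3*7)/(-31) = 26 - 40*(5 - 21)*(-1)/31 = 26 - (-640)*(-1)/31 = 26 - 40*16/31 = 26 - 640/31 = 166/31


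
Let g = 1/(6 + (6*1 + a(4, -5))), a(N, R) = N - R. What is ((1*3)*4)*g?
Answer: 4/7 ≈ 0.57143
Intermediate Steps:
g = 1/21 (g = 1/(6 + (6*1 + (4 - 1*(-5)))) = 1/(6 + (6 + (4 + 5))) = 1/(6 + (6 + 9)) = 1/(6 + 15) = 1/21 ≈ 0.047619)
((1*3)*4)*g = ((1*3)*4)*(1/21) = (3*4)*(1/21) = 12*(1/21) = 4/7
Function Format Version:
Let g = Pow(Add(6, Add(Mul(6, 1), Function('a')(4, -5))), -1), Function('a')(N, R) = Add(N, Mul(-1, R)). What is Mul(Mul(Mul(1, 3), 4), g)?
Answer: Rational(4, 7) ≈ 0.57143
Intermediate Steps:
g = Rational(1, 21) (g = Pow(Add(6, Add(Mul(6, 1), Add(4, Mul(-1, -5)))), -1) = Pow(Add(6, Add(6, Add(4, 5))), -1) = Pow(Add(6, Add(6, 9)), -1) = Pow(Add(6, 15), -1) = Pow(21, -1) = Rational(1, 21) ≈ 0.047619)
Mul(Mul(Mul(1, 3), 4), g) = Mul(Mul(Mul(1, 3), 4), Rational(1, 21)) = Mul(Mul(3, 4), Rational(1, 21)) = Mul(12, Rational(1, 21)) = Rational(4, 7)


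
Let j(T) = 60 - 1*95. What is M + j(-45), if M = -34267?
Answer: -34302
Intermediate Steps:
j(T) = -35 (j(T) = 60 - 95 = -35)
M + j(-45) = -34267 - 35 = -34302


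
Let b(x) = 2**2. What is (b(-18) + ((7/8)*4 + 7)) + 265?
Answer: 559/2 ≈ 279.50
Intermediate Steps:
b(x) = 4
(b(-18) + ((7/8)*4 + 7)) + 265 = (4 + ((7/8)*4 + 7)) + 265 = (4 + (7/2 + 7)) + 265 = (4 + 21/2) + 265 = 29/2 + 265 = 559/2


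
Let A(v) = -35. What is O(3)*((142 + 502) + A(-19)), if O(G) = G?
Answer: 1827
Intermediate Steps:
O(3)*((142 + 502) + A(-19)) = 3*((142 + 502) - 35) = 3*(644 - 35) = 3*609 = 1827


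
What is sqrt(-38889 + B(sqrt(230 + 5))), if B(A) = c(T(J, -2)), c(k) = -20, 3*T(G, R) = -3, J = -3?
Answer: I*sqrt(38909) ≈ 197.25*I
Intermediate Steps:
T(G, R) = -1 (T(G, R) = (1/3)*(-3) = -1)
B(A) = -20
sqrt(-38889 + B(sqrt(230 + 5))) = sqrt(-38889 - 20) = sqrt(-38909) = I*sqrt(38909)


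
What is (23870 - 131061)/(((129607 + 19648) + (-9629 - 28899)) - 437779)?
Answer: 107191/327052 ≈ 0.32775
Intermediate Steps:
(23870 - 131061)/(((129607 + 19648) + (-9629 - 28899)) - 437779) = -107191/((149255 - 38528) - 437779) = -107191/(110727 - 437779) = -107191/(-327052) = -107191*(-1/327052) = 107191/327052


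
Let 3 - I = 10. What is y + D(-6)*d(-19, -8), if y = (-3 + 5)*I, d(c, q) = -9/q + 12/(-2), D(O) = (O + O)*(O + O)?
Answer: -716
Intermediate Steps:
I = -7 (I = 3 - 1*10 = 3 - 10 = -7)
D(O) = 4*O² (D(O) = (2*O)*(2*O) = 4*O²)
d(c, q) = -6 - 9/q (d(c, q) = -9/q + 12*(-½) = -9/q - 6 = -6 - 9/q)
y = -14 (y = (-3 + 5)*(-7) = 2*(-7) = -14)
y + D(-6)*d(-19, -8) = -14 + (4*(-6)²)*(-6 - 9/(-8)) = -14 + (4*36)*(-6 - 9*(-⅛)) = -14 + 144*(-6 + 9/8) = -14 + 144*(-39/8) = -14 - 702 = -716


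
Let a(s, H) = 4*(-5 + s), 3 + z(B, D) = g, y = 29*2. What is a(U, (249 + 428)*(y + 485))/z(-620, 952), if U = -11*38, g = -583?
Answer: 846/293 ≈ 2.8874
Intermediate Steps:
y = 58
z(B, D) = -586 (z(B, D) = -3 - 583 = -586)
U = -418
a(s, H) = -20 + 4*s
a(U, (249 + 428)*(y + 485))/z(-620, 952) = (-20 + 4*(-418))/(-586) = (-20 - 1672)*(-1/586) = -1692*(-1/586) = 846/293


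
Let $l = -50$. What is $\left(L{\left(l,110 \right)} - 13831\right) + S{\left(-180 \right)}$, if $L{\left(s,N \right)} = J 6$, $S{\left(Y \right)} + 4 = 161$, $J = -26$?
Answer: $-13830$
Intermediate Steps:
$S{\left(Y \right)} = 157$ ($S{\left(Y \right)} = -4 + 161 = 157$)
$L{\left(s,N \right)} = -156$ ($L{\left(s,N \right)} = \left(-26\right) 6 = -156$)
$\left(L{\left(l,110 \right)} - 13831\right) + S{\left(-180 \right)} = \left(-156 - 13831\right) + 157 = -13987 + 157 = -13830$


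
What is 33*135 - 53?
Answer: 4402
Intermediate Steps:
33*135 - 53 = 4455 - 53 = 4402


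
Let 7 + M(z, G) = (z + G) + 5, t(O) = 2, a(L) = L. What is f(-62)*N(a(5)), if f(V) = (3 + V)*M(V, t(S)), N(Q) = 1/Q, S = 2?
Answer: 3658/5 ≈ 731.60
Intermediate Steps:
M(z, G) = -2 + G + z (M(z, G) = -7 + ((z + G) + 5) = -7 + ((G + z) + 5) = -7 + (5 + G + z) = -2 + G + z)
f(V) = V*(3 + V) (f(V) = (3 + V)*(-2 + 2 + V) = (3 + V)*V = V*(3 + V))
f(-62)*N(a(5)) = -62*(3 - 62)/5 = -62*(-59)*(⅕) = 3658*(⅕) = 3658/5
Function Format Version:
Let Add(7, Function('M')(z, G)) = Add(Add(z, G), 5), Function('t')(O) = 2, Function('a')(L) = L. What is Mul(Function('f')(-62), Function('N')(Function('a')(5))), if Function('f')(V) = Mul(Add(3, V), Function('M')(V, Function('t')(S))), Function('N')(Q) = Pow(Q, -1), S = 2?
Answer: Rational(3658, 5) ≈ 731.60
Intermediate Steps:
Function('M')(z, G) = Add(-2, G, z) (Function('M')(z, G) = Add(-7, Add(Add(z, G), 5)) = Add(-7, Add(Add(G, z), 5)) = Add(-7, Add(5, G, z)) = Add(-2, G, z))
Function('f')(V) = Mul(V, Add(3, V)) (Function('f')(V) = Mul(Add(3, V), Add(-2, 2, V)) = Mul(Add(3, V), V) = Mul(V, Add(3, V)))
Mul(Function('f')(-62), Function('N')(Function('a')(5))) = Mul(Mul(-62, Add(3, -62)), Pow(5, -1)) = Mul(Mul(-62, -59), Rational(1, 5)) = Mul(3658, Rational(1, 5)) = Rational(3658, 5)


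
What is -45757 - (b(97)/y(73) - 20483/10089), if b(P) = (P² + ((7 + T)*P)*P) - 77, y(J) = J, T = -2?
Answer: -34267185523/736497 ≈ -46527.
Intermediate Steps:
b(P) = -77 + 6*P² (b(P) = (P² + ((7 - 2)*P)*P) - 77 = (P² + (5*P)*P) - 77 = (P² + 5*P²) - 77 = 6*P² - 77 = -77 + 6*P²)
-45757 - (b(97)/y(73) - 20483/10089) = -45757 - ((-77 + 6*97²)/73 - 20483/10089) = -45757 - ((-77 + 6*9409)*(1/73) - 20483*1/10089) = -45757 - ((-77 + 56454)*(1/73) - 20483/10089) = -45757 - (56377*(1/73) - 20483/10089) = -45757 - (56377/73 - 20483/10089) = -45757 - 1*567292294/736497 = -45757 - 567292294/736497 = -34267185523/736497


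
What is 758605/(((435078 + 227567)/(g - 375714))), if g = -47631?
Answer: -64230326745/132529 ≈ -4.8465e+5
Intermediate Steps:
758605/(((435078 + 227567)/(g - 375714))) = 758605/(((435078 + 227567)/(-47631 - 375714))) = 758605/((662645/(-423345))) = 758605/((662645*(-1/423345))) = 758605/(-132529/84669) = 758605*(-84669/132529) = -64230326745/132529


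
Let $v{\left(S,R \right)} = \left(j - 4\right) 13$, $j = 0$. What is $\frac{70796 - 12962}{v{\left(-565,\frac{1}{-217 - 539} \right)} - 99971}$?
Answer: $- \frac{2754}{4763} \approx -0.57821$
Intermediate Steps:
$v{\left(S,R \right)} = -52$ ($v{\left(S,R \right)} = \left(0 - 4\right) 13 = \left(-4\right) 13 = -52$)
$\frac{70796 - 12962}{v{\left(-565,\frac{1}{-217 - 539} \right)} - 99971} = \frac{70796 - 12962}{-52 - 99971} = \frac{57834}{-100023} = 57834 \left(- \frac{1}{100023}\right) = - \frac{2754}{4763}$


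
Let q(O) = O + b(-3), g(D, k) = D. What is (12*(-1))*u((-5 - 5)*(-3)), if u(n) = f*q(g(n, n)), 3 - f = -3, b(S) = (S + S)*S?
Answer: -3456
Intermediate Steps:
b(S) = 2*S² (b(S) = (2*S)*S = 2*S²)
f = 6 (f = 3 - 1*(-3) = 3 + 3 = 6)
q(O) = 18 + O (q(O) = O + 2*(-3)² = O + 2*9 = O + 18 = 18 + O)
u(n) = 108 + 6*n (u(n) = 6*(18 + n) = 108 + 6*n)
(12*(-1))*u((-5 - 5)*(-3)) = (12*(-1))*(108 + 6*((-5 - 5)*(-3))) = -12*(108 + 6*(-10*(-3))) = -12*(108 + 6*30) = -12*(108 + 180) = -12*288 = -3456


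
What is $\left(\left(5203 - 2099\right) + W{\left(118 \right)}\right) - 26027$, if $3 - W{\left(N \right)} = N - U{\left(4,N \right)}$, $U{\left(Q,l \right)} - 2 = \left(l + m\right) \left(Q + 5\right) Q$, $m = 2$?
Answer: $-18716$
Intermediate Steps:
$U{\left(Q,l \right)} = 2 + Q \left(2 + l\right) \left(5 + Q\right)$ ($U{\left(Q,l \right)} = 2 + \left(l + 2\right) \left(Q + 5\right) Q = 2 + \left(2 + l\right) \left(5 + Q\right) Q = 2 + Q \left(2 + l\right) \left(5 + Q\right)$)
$W{\left(N \right)} = 77 + 35 N$ ($W{\left(N \right)} = 3 - \left(N - \left(2 + 2 \cdot 4^{2} + 10 \cdot 4 + N 4^{2} + 5 \cdot 4 N\right)\right) = 3 - \left(N - \left(2 + 2 \cdot 16 + 40 + N 16 + 20 N\right)\right) = 3 - \left(N - \left(2 + 32 + 40 + 16 N + 20 N\right)\right) = 3 - \left(N - \left(74 + 36 N\right)\right) = 3 - \left(-74 - 35 N\right) = 3 + \left(74 + 35 N\right) = 77 + 35 N$)
$\left(\left(5203 - 2099\right) + W{\left(118 \right)}\right) - 26027 = \left(\left(5203 - 2099\right) + \left(77 + 35 \cdot 118\right)\right) - 26027 = \left(\left(5203 - 2099\right) + \left(77 + 4130\right)\right) - 26027 = \left(3104 + 4207\right) - 26027 = 7311 - 26027 = -18716$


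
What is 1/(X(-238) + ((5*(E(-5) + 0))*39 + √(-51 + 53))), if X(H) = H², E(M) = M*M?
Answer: 61519/3784587359 - √2/3784587359 ≈ 1.6255e-5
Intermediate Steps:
E(M) = M²
1/(X(-238) + ((5*(E(-5) + 0))*39 + √(-51 + 53))) = 1/((-238)² + ((5*((-5)² + 0))*39 + √(-51 + 53))) = 1/(56644 + ((5*(25 + 0))*39 + √2)) = 1/(56644 + ((5*25)*39 + √2)) = 1/(56644 + (125*39 + √2)) = 1/(56644 + (4875 + √2)) = 1/(61519 + √2)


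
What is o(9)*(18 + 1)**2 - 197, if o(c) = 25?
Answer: 8828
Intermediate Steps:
o(9)*(18 + 1)**2 - 197 = 25*(18 + 1)**2 - 197 = 25*19**2 - 197 = 25*361 - 197 = 9025 - 197 = 8828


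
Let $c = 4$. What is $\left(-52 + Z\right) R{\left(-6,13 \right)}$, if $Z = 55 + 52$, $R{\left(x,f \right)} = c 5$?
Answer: $1100$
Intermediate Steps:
$R{\left(x,f \right)} = 20$ ($R{\left(x,f \right)} = 4 \cdot 5 = 20$)
$Z = 107$
$\left(-52 + Z\right) R{\left(-6,13 \right)} = \left(-52 + 107\right) 20 = 55 \cdot 20 = 1100$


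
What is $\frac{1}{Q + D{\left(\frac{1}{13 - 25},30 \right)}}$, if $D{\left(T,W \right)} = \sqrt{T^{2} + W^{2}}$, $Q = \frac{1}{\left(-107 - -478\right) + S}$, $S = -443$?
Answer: $\frac{72}{4665635} + \frac{432 \sqrt{129601}}{4665635} \approx 0.033349$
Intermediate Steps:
$Q = - \frac{1}{72}$ ($Q = \frac{1}{\left(-107 - -478\right) - 443} = \frac{1}{\left(-107 + 478\right) - 443} = \frac{1}{371 - 443} = \frac{1}{-72} = - \frac{1}{72} \approx -0.013889$)
$\frac{1}{Q + D{\left(\frac{1}{13 - 25},30 \right)}} = \frac{1}{- \frac{1}{72} + \sqrt{\left(\frac{1}{13 - 25}\right)^{2} + 30^{2}}} = \frac{1}{- \frac{1}{72} + \sqrt{\left(\frac{1}{-12}\right)^{2} + 900}} = \frac{1}{- \frac{1}{72} + \sqrt{\left(- \frac{1}{12}\right)^{2} + 900}} = \frac{1}{- \frac{1}{72} + \sqrt{\frac{1}{144} + 900}} = \frac{1}{- \frac{1}{72} + \sqrt{\frac{129601}{144}}} = \frac{1}{- \frac{1}{72} + \frac{\sqrt{129601}}{12}}$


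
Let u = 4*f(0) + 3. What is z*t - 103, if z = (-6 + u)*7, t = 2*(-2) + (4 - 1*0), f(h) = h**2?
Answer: -103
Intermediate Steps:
t = 0 (t = -4 + (4 + 0) = -4 + 4 = 0)
u = 3 (u = 4*0**2 + 3 = 4*0 + 3 = 0 + 3 = 3)
z = -21 (z = (-6 + 3)*7 = -3*7 = -21)
z*t - 103 = -21*0 - 103 = 0 - 103 = -103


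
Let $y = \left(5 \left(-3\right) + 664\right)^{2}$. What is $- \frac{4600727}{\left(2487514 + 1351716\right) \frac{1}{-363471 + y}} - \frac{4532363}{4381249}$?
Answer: $- \frac{116367700247596828}{1682062259827} \approx -69182.0$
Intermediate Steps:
$y = 421201$ ($y = \left(-15 + 664\right)^{2} = 649^{2} = 421201$)
$- \frac{4600727}{\left(2487514 + 1351716\right) \frac{1}{-363471 + y}} - \frac{4532363}{4381249} = - \frac{4600727}{\left(2487514 + 1351716\right) \frac{1}{-363471 + 421201}} - \frac{4532363}{4381249} = - \frac{4600727}{3839230 \cdot \frac{1}{57730}} - \frac{4532363}{4381249} = - \frac{4600727}{\frac{383923}{5773}} - \frac{4532363}{4381249} = \left(-4600727\right) \frac{5773}{383923} - \frac{4532363}{4381249} = - \frac{26559996971}{383923} - \frac{4532363}{4381249} = - \frac{116367700247596828}{1682062259827}$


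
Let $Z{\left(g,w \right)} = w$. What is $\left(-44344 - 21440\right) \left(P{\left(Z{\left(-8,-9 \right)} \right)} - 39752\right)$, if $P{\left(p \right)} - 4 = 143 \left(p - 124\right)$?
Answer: $3865928328$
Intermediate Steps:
$P{\left(p \right)} = -17728 + 143 p$ ($P{\left(p \right)} = 4 + 143 \left(p - 124\right) = 4 + 143 \left(-124 + p\right) = 4 + \left(-17732 + 143 p\right) = -17728 + 143 p$)
$\left(-44344 - 21440\right) \left(P{\left(Z{\left(-8,-9 \right)} \right)} - 39752\right) = \left(-44344 - 21440\right) \left(\left(-17728 + 143 \left(-9\right)\right) - 39752\right) = - 65784 \left(\left(-17728 - 1287\right) - 39752\right) = - 65784 \left(-19015 - 39752\right) = \left(-65784\right) \left(-58767\right) = 3865928328$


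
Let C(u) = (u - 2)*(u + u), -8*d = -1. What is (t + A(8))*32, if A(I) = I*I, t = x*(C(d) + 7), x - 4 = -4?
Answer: 2048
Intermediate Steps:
d = ⅛ (d = -⅛*(-1) = ⅛ ≈ 0.12500)
C(u) = 2*u*(-2 + u) (C(u) = (-2 + u)*(2*u) = 2*u*(-2 + u))
x = 0 (x = 4 - 4 = 0)
t = 0 (t = 0*(2*(⅛)*(-2 + ⅛) + 7) = 0*(2*(⅛)*(-15/8) + 7) = 0*(-15/32 + 7) = 0*(209/32) = 0)
A(I) = I²
(t + A(8))*32 = (0 + 8²)*32 = (0 + 64)*32 = 64*32 = 2048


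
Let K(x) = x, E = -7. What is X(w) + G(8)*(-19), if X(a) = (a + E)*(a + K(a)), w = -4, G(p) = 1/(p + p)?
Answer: 1389/16 ≈ 86.813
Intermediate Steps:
G(p) = 1/(2*p)
X(a) = 2*a*(-7 + a) (X(a) = (a - 7)*(a + a) = (-7 + a)*(2*a) = 2*a*(-7 + a))
X(w) + G(8)*(-19) = 2*(-4)*(-7 - 4) + ((1/2)/8)*(-19) = 2*(-4)*(-11) + ((1/2)*(1/8))*(-19) = 88 + (1/16)*(-19) = 88 - 19/16 = 1389/16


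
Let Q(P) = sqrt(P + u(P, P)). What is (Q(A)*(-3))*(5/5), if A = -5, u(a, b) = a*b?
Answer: -6*sqrt(5) ≈ -13.416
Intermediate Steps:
Q(P) = sqrt(P + P**2) (Q(P) = sqrt(P + P*P) = sqrt(P + P**2))
(Q(A)*(-3))*(5/5) = (sqrt(-5*(1 - 5))*(-3))*(5/5) = (sqrt(-5*(-4))*(-3))*(5*(1/5)) = (sqrt(20)*(-3))*1 = ((2*sqrt(5))*(-3))*1 = -6*sqrt(5)*1 = -6*sqrt(5)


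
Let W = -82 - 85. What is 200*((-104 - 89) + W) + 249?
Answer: -71751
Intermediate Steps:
W = -167
200*((-104 - 89) + W) + 249 = 200*((-104 - 89) - 167) + 249 = 200*(-193 - 167) + 249 = 200*(-360) + 249 = -72000 + 249 = -71751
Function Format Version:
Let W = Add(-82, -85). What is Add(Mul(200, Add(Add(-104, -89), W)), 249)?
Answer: -71751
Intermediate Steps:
W = -167
Add(Mul(200, Add(Add(-104, -89), W)), 249) = Add(Mul(200, Add(Add(-104, -89), -167)), 249) = Add(Mul(200, Add(-193, -167)), 249) = Add(Mul(200, -360), 249) = Add(-72000, 249) = -71751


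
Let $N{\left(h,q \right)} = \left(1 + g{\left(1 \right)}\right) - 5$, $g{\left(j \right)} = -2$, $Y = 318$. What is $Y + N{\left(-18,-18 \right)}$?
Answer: $312$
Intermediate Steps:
$N{\left(h,q \right)} = -6$ ($N{\left(h,q \right)} = \left(1 - 2\right) - 5 = -1 - 5 = -6$)
$Y + N{\left(-18,-18 \right)} = 318 - 6 = 312$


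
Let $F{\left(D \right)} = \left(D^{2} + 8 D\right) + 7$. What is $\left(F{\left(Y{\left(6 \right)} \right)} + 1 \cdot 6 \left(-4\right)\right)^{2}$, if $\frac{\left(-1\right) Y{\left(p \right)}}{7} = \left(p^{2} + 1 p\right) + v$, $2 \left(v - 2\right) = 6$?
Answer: $11149670464$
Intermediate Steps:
$v = 5$ ($v = 2 + \frac{1}{2} \cdot 6 = 2 + 3 = 5$)
$Y{\left(p \right)} = -35 - 7 p - 7 p^{2}$ ($Y{\left(p \right)} = - 7 \left(\left(p^{2} + 1 p\right) + 5\right) = - 7 \left(\left(p^{2} + p\right) + 5\right) = - 7 \left(\left(p + p^{2}\right) + 5\right) = - 7 \left(5 + p + p^{2}\right) = -35 - 7 p - 7 p^{2}$)
$F{\left(D \right)} = 7 + D^{2} + 8 D$
$\left(F{\left(Y{\left(6 \right)} \right)} + 1 \cdot 6 \left(-4\right)\right)^{2} = \left(\left(7 + \left(-35 - 42 - 7 \cdot 6^{2}\right)^{2} + 8 \left(-35 - 42 - 7 \cdot 6^{2}\right)\right) + 1 \cdot 6 \left(-4\right)\right)^{2} = \left(\left(7 + \left(-35 - 42 - 252\right)^{2} + 8 \left(-35 - 42 - 252\right)\right) + 6 \left(-4\right)\right)^{2} = \left(\left(7 + \left(-35 - 42 - 252\right)^{2} + 8 \left(-35 - 42 - 252\right)\right) - 24\right)^{2} = \left(\left(7 + \left(-329\right)^{2} + 8 \left(-329\right)\right) - 24\right)^{2} = \left(\left(7 + 108241 - 2632\right) - 24\right)^{2} = \left(105616 - 24\right)^{2} = 105592^{2} = 11149670464$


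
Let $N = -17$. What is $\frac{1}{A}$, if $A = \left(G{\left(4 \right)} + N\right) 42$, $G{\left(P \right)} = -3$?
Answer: $- \frac{1}{840} \approx -0.0011905$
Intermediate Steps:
$A = -840$ ($A = \left(-3 - 17\right) 42 = \left(-20\right) 42 = -840$)
$\frac{1}{A} = \frac{1}{-840} = - \frac{1}{840}$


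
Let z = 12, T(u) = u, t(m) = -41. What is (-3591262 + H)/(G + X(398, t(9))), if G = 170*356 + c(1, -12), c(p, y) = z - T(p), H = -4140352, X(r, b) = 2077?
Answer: -3865807/31304 ≈ -123.49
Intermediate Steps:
c(p, y) = 12 - p
G = 60531 (G = 170*356 + (12 - 1*1) = 60520 + (12 - 1) = 60520 + 11 = 60531)
(-3591262 + H)/(G + X(398, t(9))) = (-3591262 - 4140352)/(60531 + 2077) = -7731614/62608 = -7731614*1/62608 = -3865807/31304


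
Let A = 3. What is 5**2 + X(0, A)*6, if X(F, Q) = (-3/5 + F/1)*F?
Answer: 25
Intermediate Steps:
X(F, Q) = F*(-3/5 + F) (X(F, Q) = (-3*1/5 + F*1)*F = (-3/5 + F)*F = F*(-3/5 + F))
5**2 + X(0, A)*6 = 5**2 + ((1/5)*0*(-3 + 5*0))*6 = 25 + ((1/5)*0*(-3 + 0))*6 = 25 + ((1/5)*0*(-3))*6 = 25 + 0*6 = 25 + 0 = 25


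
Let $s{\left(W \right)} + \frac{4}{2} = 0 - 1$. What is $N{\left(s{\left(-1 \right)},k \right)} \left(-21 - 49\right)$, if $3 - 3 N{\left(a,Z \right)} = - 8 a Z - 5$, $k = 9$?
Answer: $\frac{14560}{3} \approx 4853.3$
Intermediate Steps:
$s{\left(W \right)} = -3$ ($s{\left(W \right)} = -2 + \left(0 - 1\right) = -2 - 1 = -3$)
$N{\left(a,Z \right)} = \frac{8}{3} + \frac{8 Z a}{3}$ ($N{\left(a,Z \right)} = 1 - \frac{- 8 a Z - 5}{3} = 1 - \frac{- 8 Z a - 5}{3} = 1 - \frac{-5 - 8 Z a}{3} = 1 + \left(\frac{5}{3} + \frac{8 Z a}{3}\right) = \frac{8}{3} + \frac{8 Z a}{3}$)
$N{\left(s{\left(-1 \right)},k \right)} \left(-21 - 49\right) = \left(\frac{8}{3} + \frac{8}{3} \cdot 9 \left(-3\right)\right) \left(-21 - 49\right) = \left(\frac{8}{3} - 72\right) \left(-70\right) = \left(- \frac{208}{3}\right) \left(-70\right) = \frac{14560}{3}$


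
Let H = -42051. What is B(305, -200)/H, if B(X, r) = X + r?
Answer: -35/14017 ≈ -0.0024970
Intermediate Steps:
B(305, -200)/H = (305 - 200)/(-42051) = 105*(-1/42051) = -35/14017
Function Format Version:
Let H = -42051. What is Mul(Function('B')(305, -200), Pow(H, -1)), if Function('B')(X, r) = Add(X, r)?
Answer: Rational(-35, 14017) ≈ -0.0024970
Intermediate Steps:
Mul(Function('B')(305, -200), Pow(H, -1)) = Mul(Add(305, -200), Pow(-42051, -1)) = Mul(105, Rational(-1, 42051)) = Rational(-35, 14017)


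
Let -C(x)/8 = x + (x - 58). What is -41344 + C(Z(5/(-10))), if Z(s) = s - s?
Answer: -40880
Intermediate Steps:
Z(s) = 0
C(x) = 464 - 16*x (C(x) = -8*(x + (x - 58)) = -8*(x + (-58 + x)) = -8*(-58 + 2*x) = 464 - 16*x)
-41344 + C(Z(5/(-10))) = -41344 + (464 - 16*0) = -41344 + (464 + 0) = -41344 + 464 = -40880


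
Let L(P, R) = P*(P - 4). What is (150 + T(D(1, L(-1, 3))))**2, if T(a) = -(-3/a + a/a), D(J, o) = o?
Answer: 559504/25 ≈ 22380.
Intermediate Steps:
L(P, R) = P*(-4 + P)
T(a) = -1 + 3/a (T(a) = -(-3/a + 1) = -(1 - 3/a) = -1 + 3/a)
(150 + T(D(1, L(-1, 3))))**2 = (150 + (3 - (-1)*(-4 - 1))/((-(-4 - 1))))**2 = (150 + (3 - (-1)*(-5))/((-1*(-5))))**2 = (150 + (3 - 1*5)/5)**2 = (150 + (3 - 5)/5)**2 = (150 + (1/5)*(-2))**2 = (150 - 2/5)**2 = (748/5)**2 = 559504/25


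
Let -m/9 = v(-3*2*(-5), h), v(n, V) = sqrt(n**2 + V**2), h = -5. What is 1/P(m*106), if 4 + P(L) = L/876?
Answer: 85264/23043869 - 116070*sqrt(37)/23043869 ≈ -0.026938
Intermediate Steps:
v(n, V) = sqrt(V**2 + n**2)
m = -45*sqrt(37) (m = -9*sqrt((-5)**2 + (-3*2*(-5))**2) = -9*sqrt(25 + (-6*(-5))**2) = -9*sqrt(25 + 30**2) = -9*sqrt(25 + 900) = -45*sqrt(37) ≈ -273.72)
P(L) = -4 + L/876
1/P(m*106) = 1/(-4 + (-45*sqrt(37)*106)/876) = 1/(-4 + (-4770*sqrt(37))/876) = 1/(-4 - 795*sqrt(37)/146)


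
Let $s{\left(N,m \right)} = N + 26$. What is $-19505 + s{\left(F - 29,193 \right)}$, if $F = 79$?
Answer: $-19429$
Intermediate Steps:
$s{\left(N,m \right)} = 26 + N$
$-19505 + s{\left(F - 29,193 \right)} = -19505 + \left(26 + \left(79 - 29\right)\right) = -19505 + \left(26 + 50\right) = -19505 + 76 = -19429$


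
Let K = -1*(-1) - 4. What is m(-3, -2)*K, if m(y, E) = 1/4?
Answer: -3/4 ≈ -0.75000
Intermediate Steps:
m(y, E) = 1/4
K = -3 (K = 1 - 4 = -3)
m(-3, -2)*K = (1/4)*(-3) = -3/4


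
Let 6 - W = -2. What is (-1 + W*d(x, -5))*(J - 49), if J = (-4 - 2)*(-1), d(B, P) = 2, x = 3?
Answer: -645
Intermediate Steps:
W = 8 (W = 6 - 1*(-2) = 6 + 2 = 8)
J = 6 (J = -6*(-1) = 6)
(-1 + W*d(x, -5))*(J - 49) = (-1 + 8*2)*(6 - 49) = (-1 + 16)*(-43) = 15*(-43) = -645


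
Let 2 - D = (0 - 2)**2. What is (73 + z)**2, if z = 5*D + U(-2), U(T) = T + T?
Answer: 3481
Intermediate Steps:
U(T) = 2*T
D = -2 (D = 2 - (0 - 2)**2 = 2 - 1*(-2)**2 = 2 - 1*4 = 2 - 4 = -2)
z = -14 (z = 5*(-2) + 2*(-2) = -10 - 4 = -14)
(73 + z)**2 = (73 - 14)**2 = 59**2 = 3481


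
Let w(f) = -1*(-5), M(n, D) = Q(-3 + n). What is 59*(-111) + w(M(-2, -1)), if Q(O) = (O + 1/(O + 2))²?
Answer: -6544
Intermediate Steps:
Q(O) = (O + 1/(2 + O))²
M(n, D) = (-5 + (-3 + n)² + 2*n)²/(-1 + n)² (M(n, D) = (1 + (-3 + n)² + 2*(-3 + n))²/(2 + (-3 + n))² = (1 + (-3 + n)² + (-6 + 2*n))²/(-1 + n)² = (-5 + (-3 + n)² + 2*n)²/(-1 + n)²)
w(f) = 5
59*(-111) + w(M(-2, -1)) = 59*(-111) + 5 = -6549 + 5 = -6544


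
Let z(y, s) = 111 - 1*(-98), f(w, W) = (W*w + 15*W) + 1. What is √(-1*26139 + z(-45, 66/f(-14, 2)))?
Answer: I*√25930 ≈ 161.03*I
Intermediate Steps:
f(w, W) = 1 + 15*W + W*w (f(w, W) = (15*W + W*w) + 1 = 1 + 15*W + W*w)
z(y, s) = 209 (z(y, s) = 111 + 98 = 209)
√(-1*26139 + z(-45, 66/f(-14, 2))) = √(-1*26139 + 209) = √(-26139 + 209) = √(-25930) = I*√25930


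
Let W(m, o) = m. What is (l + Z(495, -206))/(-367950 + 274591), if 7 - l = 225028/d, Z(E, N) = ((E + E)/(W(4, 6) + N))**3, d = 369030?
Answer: 21164521361734/17748105028451385 ≈ 0.0011925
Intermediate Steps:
Z(E, N) = 8*E**3/(4 + N)**3 (Z(E, N) = ((E + E)/(4 + N))**3 = ((2*E)/(4 + N))**3 = (2*E/(4 + N))**3 = 8*E**3/(4 + N)**3)
l = 1179091/184515 (l = 7 - 225028/369030 = 7 - 1*112514/184515 = 7 - 112514/184515 = 1179091/184515 ≈ 6.3902)
(l + Z(495, -206))/(-367950 + 274591) = (1179091/184515 + 8*495**3/(4 - 206)**3)/(-367950 + 274591) = (1179091/184515 + 8*121287375/(-202)**3)/(-93359) = (1179091/184515 + 8*121287375*(-1/8242408))*(-1/93359) = (1179091/184515 - 121287375/1030301)*(-1/93359) = -21164521361734/190105989015*(-1/93359) = 21164521361734/17748105028451385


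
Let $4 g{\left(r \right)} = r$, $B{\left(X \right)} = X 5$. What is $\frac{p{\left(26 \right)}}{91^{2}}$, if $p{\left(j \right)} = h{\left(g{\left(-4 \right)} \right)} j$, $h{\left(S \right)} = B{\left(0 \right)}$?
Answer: $0$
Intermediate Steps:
$B{\left(X \right)} = 5 X$
$g{\left(r \right)} = \frac{r}{4}$
$h{\left(S \right)} = 0$ ($h{\left(S \right)} = 5 \cdot 0 = 0$)
$p{\left(j \right)} = 0$ ($p{\left(j \right)} = 0 j = 0$)
$\frac{p{\left(26 \right)}}{91^{2}} = \frac{0}{91^{2}} = \frac{0}{8281} = 0 \cdot \frac{1}{8281} = 0$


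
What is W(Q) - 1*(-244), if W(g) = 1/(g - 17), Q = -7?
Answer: 5855/24 ≈ 243.96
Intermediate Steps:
W(g) = 1/(-17 + g)
W(Q) - 1*(-244) = 1/(-17 - 7) - 1*(-244) = 1/(-24) + 244 = -1/24 + 244 = 5855/24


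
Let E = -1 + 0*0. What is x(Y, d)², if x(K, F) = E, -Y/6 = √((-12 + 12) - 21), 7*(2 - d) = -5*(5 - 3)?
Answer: 1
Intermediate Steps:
d = 24/7 (d = 2 - (-5)*(5 - 3)/7 = 2 - (-5)*2/7 = 2 - ⅐*(-10) = 2 + 10/7 = 24/7 ≈ 3.4286)
Y = -6*I*√21 (Y = -6*√((-12 + 12) - 21) = -6*√(0 - 21) = -6*I*√21 ≈ -27.495*I)
E = -1 (E = -1 + 0 = -1)
x(K, F) = -1
x(Y, d)² = (-1)² = 1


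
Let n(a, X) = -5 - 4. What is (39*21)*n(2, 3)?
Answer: -7371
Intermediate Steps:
n(a, X) = -9
(39*21)*n(2, 3) = (39*21)*(-9) = 819*(-9) = -7371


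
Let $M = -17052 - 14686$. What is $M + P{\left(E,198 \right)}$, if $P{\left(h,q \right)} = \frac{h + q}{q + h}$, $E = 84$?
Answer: $-31737$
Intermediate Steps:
$M = -31738$
$P{\left(h,q \right)} = 1$ ($P{\left(h,q \right)} = \frac{h + q}{h + q} = 1$)
$M + P{\left(E,198 \right)} = -31738 + 1 = -31737$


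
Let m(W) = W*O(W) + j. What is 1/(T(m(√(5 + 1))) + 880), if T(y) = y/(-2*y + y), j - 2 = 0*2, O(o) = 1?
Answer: 1/879 ≈ 0.0011377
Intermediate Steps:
j = 2 (j = 2 + 0*2 = 2 + 0 = 2)
m(W) = 2 + W (m(W) = W*1 + 2 = W + 2 = 2 + W)
T(y) = -1 (T(y) = y/((-y)) = y*(-1/y) = -1)
1/(T(m(√(5 + 1))) + 880) = 1/(-1 + 880) = 1/879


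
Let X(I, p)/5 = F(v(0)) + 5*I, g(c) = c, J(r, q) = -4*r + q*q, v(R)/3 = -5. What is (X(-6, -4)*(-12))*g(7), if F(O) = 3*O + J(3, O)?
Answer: -57960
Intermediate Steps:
v(R) = -15 (v(R) = 3*(-5) = -15)
J(r, q) = q² - 4*r (J(r, q) = -4*r + q² = q² - 4*r)
F(O) = -12 + O² + 3*O (F(O) = 3*O + (O² - 4*3) = 3*O + (O² - 12) = 3*O + (-12 + O²) = -12 + O² + 3*O)
X(I, p) = 840 + 25*I (X(I, p) = 5*((-12 + (-15)² + 3*(-15)) + 5*I) = 5*((-12 + 225 - 45) + 5*I) = 5*(168 + 5*I) = 840 + 25*I)
(X(-6, -4)*(-12))*g(7) = ((840 + 25*(-6))*(-12))*7 = ((840 - 150)*(-12))*7 = (690*(-12))*7 = -8280*7 = -57960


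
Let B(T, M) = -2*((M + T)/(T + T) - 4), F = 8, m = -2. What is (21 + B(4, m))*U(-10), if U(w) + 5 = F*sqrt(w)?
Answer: -285/2 + 228*I*sqrt(10) ≈ -142.5 + 721.0*I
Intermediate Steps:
B(T, M) = 8 - (M + T)/T (B(T, M) = -2*((M + T)/((2*T)) - 4) = -2*((M + T)*(1/(2*T)) - 4) = -2*((M + T)/(2*T) - 4) = -2*(-4 + (M + T)/(2*T)) = 8 - (M + T)/T)
U(w) = -5 + 8*sqrt(w)
(21 + B(4, m))*U(-10) = (21 + (7 - 1*(-2)/4))*(-5 + 8*sqrt(-10)) = (21 + (7 - 1*(-2)*1/4))*(-5 + 8*(I*sqrt(10))) = (21 + (7 + 1/2))*(-5 + 8*I*sqrt(10)) = (21 + 15/2)*(-5 + 8*I*sqrt(10)) = 57*(-5 + 8*I*sqrt(10))/2 = -285/2 + 228*I*sqrt(10)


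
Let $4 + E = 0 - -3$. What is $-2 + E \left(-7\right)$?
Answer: $5$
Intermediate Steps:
$E = -1$ ($E = -4 + \left(0 - -3\right) = -4 + \left(0 + 3\right) = -4 + 3 = -1$)
$-2 + E \left(-7\right) = -2 - -7 = -2 + 7 = 5$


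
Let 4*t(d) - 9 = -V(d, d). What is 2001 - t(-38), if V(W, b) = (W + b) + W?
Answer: 7881/4 ≈ 1970.3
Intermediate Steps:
V(W, b) = b + 2*W
t(d) = 9/4 - 3*d/4 (t(d) = 9/4 + (-(d + 2*d))/4 = 9/4 + (-3*d)/4 = 9/4 - 3*d/4)
2001 - t(-38) = 2001 - (9/4 - ¾*(-38)) = 2001 - (9/4 + 57/2) = 2001 - 1*123/4 = 2001 - 123/4 = 7881/4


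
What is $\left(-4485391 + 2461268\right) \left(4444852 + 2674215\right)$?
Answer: $-14409867253241$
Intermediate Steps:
$\left(-4485391 + 2461268\right) \left(4444852 + 2674215\right) = \left(-2024123\right) 7119067 = -14409867253241$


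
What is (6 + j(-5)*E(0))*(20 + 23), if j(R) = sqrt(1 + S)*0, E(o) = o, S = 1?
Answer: 258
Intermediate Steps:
j(R) = 0 (j(R) = sqrt(1 + 1)*0 = sqrt(2)*0 = 0)
(6 + j(-5)*E(0))*(20 + 23) = (6 + 0*0)*(20 + 23) = (6 + 0)*43 = 6*43 = 258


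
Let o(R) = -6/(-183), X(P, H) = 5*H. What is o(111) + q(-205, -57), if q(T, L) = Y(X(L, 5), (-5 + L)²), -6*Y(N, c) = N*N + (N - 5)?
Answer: -13111/122 ≈ -107.47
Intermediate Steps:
o(R) = 2/61 (o(R) = -6*(-1/183) = 2/61)
Y(N, c) = ⅚ - N/6 - N²/6 (Y(N, c) = -(N*N + (N - 5))/6 = -(N² + (-5 + N))/6 = -(-5 + N + N²)/6 = ⅚ - N/6 - N²/6)
q(T, L) = -215/2 (q(T, L) = ⅚ - 5*5/6 - (5*5)²/6 = ⅚ - ⅙*25 - ⅙*25² = ⅚ - 25/6 - ⅙*625 = ⅚ - 25/6 - 625/6 = -215/2)
o(111) + q(-205, -57) = 2/61 - 215/2 = -13111/122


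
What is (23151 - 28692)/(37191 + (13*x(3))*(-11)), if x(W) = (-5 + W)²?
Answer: -5541/36619 ≈ -0.15131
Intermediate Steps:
(23151 - 28692)/(37191 + (13*x(3))*(-11)) = (23151 - 28692)/(37191 + (13*(-5 + 3)²)*(-11)) = -5541/(37191 + (13*(-2)²)*(-11)) = -5541/(37191 + (13*4)*(-11)) = -5541/(37191 + 52*(-11)) = -5541/(37191 - 572) = -5541/36619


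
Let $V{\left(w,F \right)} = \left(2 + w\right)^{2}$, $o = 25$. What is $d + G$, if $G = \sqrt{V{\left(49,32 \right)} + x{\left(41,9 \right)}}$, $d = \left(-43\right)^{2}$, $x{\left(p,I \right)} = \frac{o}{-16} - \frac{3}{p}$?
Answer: $1849 + \frac{\sqrt{69912503}}{164} \approx 1900.0$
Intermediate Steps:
$x{\left(p,I \right)} = - \frac{25}{16} - \frac{3}{p}$ ($x{\left(p,I \right)} = \frac{25}{-16} - \frac{3}{p} = 25 \left(- \frac{1}{16}\right) - \frac{3}{p} = - \frac{25}{16} - \frac{3}{p}$)
$d = 1849$
$G = \frac{\sqrt{69912503}}{164}$ ($G = \sqrt{\left(2 + 49\right)^{2} - \left(\frac{25}{16} + \frac{3}{41}\right)} = \sqrt{51^{2} - \frac{1073}{656}} = \sqrt{2601 - \frac{1073}{656}} = \sqrt{\frac{1705183}{656}} = \frac{\sqrt{69912503}}{164} \approx 50.984$)
$d + G = 1849 + \frac{\sqrt{69912503}}{164}$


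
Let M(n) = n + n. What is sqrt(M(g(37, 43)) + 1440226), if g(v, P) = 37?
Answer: 10*sqrt(14403) ≈ 1200.1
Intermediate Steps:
M(n) = 2*n
sqrt(M(g(37, 43)) + 1440226) = sqrt(2*37 + 1440226) = sqrt(74 + 1440226) = sqrt(1440300) = 10*sqrt(14403)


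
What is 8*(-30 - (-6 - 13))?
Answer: -88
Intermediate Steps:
8*(-30 - (-6 - 13)) = 8*(-30 - 1*(-19)) = 8*(-30 + 19) = 8*(-11) = -88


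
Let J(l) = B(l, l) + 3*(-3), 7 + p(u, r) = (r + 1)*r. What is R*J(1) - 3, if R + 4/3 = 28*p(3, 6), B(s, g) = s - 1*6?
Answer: -41113/3 ≈ -13704.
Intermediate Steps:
B(s, g) = -6 + s (B(s, g) = s - 6 = -6 + s)
p(u, r) = -7 + r*(1 + r) (p(u, r) = -7 + (r + 1)*r = -7 + (1 + r)*r = -7 + r*(1 + r))
J(l) = -15 + l (J(l) = (-6 + l) + 3*(-3) = (-6 + l) - 9 = -15 + l)
R = 2936/3 (R = -4/3 + 28*(-7 + 6 + 6²) = -4/3 + 28*(-7 + 6 + 36) = -4/3 + 28*35 = -4/3 + 980 = 2936/3 ≈ 978.67)
R*J(1) - 3 = 2936*(-15 + 1)/3 - 3 = (2936/3)*(-14) - 3 = -41104/3 - 3 = -41113/3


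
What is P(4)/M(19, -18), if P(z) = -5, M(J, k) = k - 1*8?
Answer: 5/26 ≈ 0.19231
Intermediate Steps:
M(J, k) = -8 + k (M(J, k) = k - 8 = -8 + k)
P(4)/M(19, -18) = -5/(-8 - 18) = -5/(-26) = -5*(-1/26) = 5/26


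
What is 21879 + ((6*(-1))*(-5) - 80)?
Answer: 21829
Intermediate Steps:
21879 + ((6*(-1))*(-5) - 80) = 21879 + (-6*(-5) - 80) = 21879 + (30 - 80) = 21879 - 50 = 21829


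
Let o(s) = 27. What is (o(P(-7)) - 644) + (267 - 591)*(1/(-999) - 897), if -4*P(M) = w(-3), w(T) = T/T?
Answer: 10730419/37 ≈ 2.9001e+5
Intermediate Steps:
w(T) = 1
P(M) = -¼ (P(M) = -¼*1 = -¼)
(o(P(-7)) - 644) + (267 - 591)*(1/(-999) - 897) = (27 - 644) + (267 - 591)*(1/(-999) - 897) = -617 - 324*(-1/999 - 897) = -617 - 324*(-896104/999) = -617 + 10753248/37 = 10730419/37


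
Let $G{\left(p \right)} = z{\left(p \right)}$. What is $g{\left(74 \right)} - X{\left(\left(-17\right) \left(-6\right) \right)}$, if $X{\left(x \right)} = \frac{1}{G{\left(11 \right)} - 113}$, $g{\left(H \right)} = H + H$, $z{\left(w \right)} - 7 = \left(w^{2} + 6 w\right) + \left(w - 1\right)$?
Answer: $\frac{13467}{91} \approx 147.99$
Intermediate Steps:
$z{\left(w \right)} = 6 + w^{2} + 7 w$ ($z{\left(w \right)} = 7 + \left(\left(w^{2} + 6 w\right) + \left(w - 1\right)\right) = 7 + \left(\left(w^{2} + 6 w\right) + \left(-1 + w\right)\right) = 7 + \left(-1 + w^{2} + 7 w\right) = 6 + w^{2} + 7 w$)
$G{\left(p \right)} = 6 + p^{2} + 7 p$
$g{\left(H \right)} = 2 H$
$X{\left(x \right)} = \frac{1}{91}$ ($X{\left(x \right)} = \frac{1}{\left(6 + 11^{2} + 7 \cdot 11\right) - 113} = \frac{1}{\left(6 + 121 + 77\right) - 113} = \frac{1}{204 - 113} = \frac{1}{91}$)
$g{\left(74 \right)} - X{\left(\left(-17\right) \left(-6\right) \right)} = 2 \cdot 74 - \frac{1}{91} = 148 - \frac{1}{91} = \frac{13467}{91}$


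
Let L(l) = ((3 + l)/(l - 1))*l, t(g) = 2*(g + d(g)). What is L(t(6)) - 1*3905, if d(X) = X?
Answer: -89167/23 ≈ -3876.8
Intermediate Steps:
t(g) = 4*g (t(g) = 2*(g + g) = 2*(2*g) = 4*g)
L(l) = l*(3 + l)/(-1 + l) (L(l) = ((3 + l)/(-1 + l))*l = l*(3 + l)/(-1 + l))
L(t(6)) - 1*3905 = (4*6)*(3 + 4*6)/(-1 + 4*6) - 1*3905 = 24*(3 + 24)/(-1 + 24) - 3905 = 24*27/23 - 3905 = 24*(1/23)*27 - 3905 = 648/23 - 3905 = -89167/23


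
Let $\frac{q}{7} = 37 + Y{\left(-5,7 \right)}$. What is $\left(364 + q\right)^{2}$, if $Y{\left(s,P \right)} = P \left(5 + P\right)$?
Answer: $1466521$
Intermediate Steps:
$q = 847$ ($q = 7 \left(37 + 7 \left(5 + 7\right)\right) = 7 \left(37 + 7 \cdot 12\right) = 7 \left(37 + 84\right) = 7 \cdot 121 = 847$)
$\left(364 + q\right)^{2} = \left(364 + 847\right)^{2} = 1211^{2} = 1466521$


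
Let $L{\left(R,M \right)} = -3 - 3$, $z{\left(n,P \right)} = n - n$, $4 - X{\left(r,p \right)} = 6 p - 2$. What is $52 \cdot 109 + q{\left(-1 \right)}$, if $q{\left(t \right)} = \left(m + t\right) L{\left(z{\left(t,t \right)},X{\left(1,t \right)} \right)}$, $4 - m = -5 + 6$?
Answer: $5656$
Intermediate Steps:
$X{\left(r,p \right)} = 6 - 6 p$ ($X{\left(r,p \right)} = 4 - \left(6 p - 2\right) = 4 - \left(-2 + 6 p\right) = 6 - 6 p$)
$z{\left(n,P \right)} = 0$
$m = 3$ ($m = 4 - \left(-5 + 6\right) = 4 - 1 = 3$)
$L{\left(R,M \right)} = -6$ ($L{\left(R,M \right)} = -3 - 3 = -6$)
$q{\left(t \right)} = -18 - 6 t$ ($q{\left(t \right)} = \left(3 + t\right) \left(-6\right) = -18 - 6 t$)
$52 \cdot 109 + q{\left(-1 \right)} = 52 \cdot 109 - 12 = 5668 + \left(-18 + 6\right) = 5668 - 12 = 5656$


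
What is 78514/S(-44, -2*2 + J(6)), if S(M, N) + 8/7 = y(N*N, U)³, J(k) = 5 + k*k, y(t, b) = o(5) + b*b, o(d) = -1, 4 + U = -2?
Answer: 549598/300117 ≈ 1.8313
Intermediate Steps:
U = -6 (U = -4 - 2 = -6)
y(t, b) = -1 + b² (y(t, b) = -1 + b*b = -1 + b²)
J(k) = 5 + k²
S(M, N) = 300117/7 (S(M, N) = -8/7 + (-1 + (-6)²)³ = -8/7 + (-1 + 36)³ = -8/7 + 35³ = -8/7 + 42875 = 300117/7)
78514/S(-44, -2*2 + J(6)) = 78514/(300117/7) = 78514*(7/300117) = 549598/300117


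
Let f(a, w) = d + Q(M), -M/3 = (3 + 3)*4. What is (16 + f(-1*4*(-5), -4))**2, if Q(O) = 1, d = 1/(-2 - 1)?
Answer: 2500/9 ≈ 277.78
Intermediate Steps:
M = -72 (M = -3*(3 + 3)*4 = -18*4 = -3*24 = -72)
d = -1/3 (d = 1/(-3) = -1/3 ≈ -0.33333)
f(a, w) = 2/3 (f(a, w) = -1/3 + 1 = 2/3)
(16 + f(-1*4*(-5), -4))**2 = (16 + 2/3)**2 = (50/3)**2 = 2500/9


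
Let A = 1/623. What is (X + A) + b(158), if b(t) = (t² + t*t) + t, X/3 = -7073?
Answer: 17984142/623 ≈ 28867.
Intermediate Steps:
X = -21219 (X = 3*(-7073) = -21219)
b(t) = t + 2*t² (b(t) = (t² + t²) + t = 2*t² + t = t + 2*t²)
A = 1/623 ≈ 0.0016051
(X + A) + b(158) = (-21219 + 1/623) + 158*(1 + 2*158) = -13219436/623 + 158*(1 + 316) = -13219436/623 + 158*317 = -13219436/623 + 50086 = 17984142/623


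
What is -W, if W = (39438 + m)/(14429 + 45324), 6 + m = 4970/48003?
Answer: -1892859266/2868323259 ≈ -0.65992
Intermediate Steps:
m = -283048/48003 (m = -6 + 4970/48003 = -283048/48003 ≈ -5.8965)
W = 1892859266/2868323259 (W = (39438 - 283048/48003)/(14429 + 45324) = (1892859266/48003)/59753 = (1892859266/48003)*(1/59753) = 1892859266/2868323259 ≈ 0.65992)
-W = -1*1892859266/2868323259 = -1892859266/2868323259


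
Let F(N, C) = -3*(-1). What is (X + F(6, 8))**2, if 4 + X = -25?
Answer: 676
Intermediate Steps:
X = -29 (X = -4 - 25 = -29)
F(N, C) = 3
(X + F(6, 8))**2 = (-29 + 3)**2 = (-26)**2 = 676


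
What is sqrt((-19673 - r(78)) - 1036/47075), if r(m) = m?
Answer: 7*I*sqrt(729185563)/1345 ≈ 140.54*I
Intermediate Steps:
sqrt((-19673 - r(78)) - 1036/47075) = sqrt((-19673 - 1*78) - 1036/47075) = sqrt((-19673 - 78) - 1036*1/47075) = sqrt(-19751 - 148/6725) = sqrt(-132825623/6725) = 7*I*sqrt(729185563)/1345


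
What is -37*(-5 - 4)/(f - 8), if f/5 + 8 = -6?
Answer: -111/26 ≈ -4.2692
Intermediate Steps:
f = -70 (f = -40 + 5*(-6) = -40 - 30 = -70)
-37*(-5 - 4)/(f - 8) = -37*(-5 - 4)/(-70 - 8) = -(-333)/(-78) = -(-333)*(-1)/78 = -37*3/26 = -111/26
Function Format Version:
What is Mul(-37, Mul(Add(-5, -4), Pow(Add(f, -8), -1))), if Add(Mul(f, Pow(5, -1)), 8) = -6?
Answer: Rational(-111, 26) ≈ -4.2692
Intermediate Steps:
f = -70 (f = Add(-40, Mul(5, -6)) = Add(-40, -30) = -70)
Mul(-37, Mul(Add(-5, -4), Pow(Add(f, -8), -1))) = Mul(-37, Mul(Add(-5, -4), Pow(Add(-70, -8), -1))) = Mul(-37, Mul(-9, Pow(-78, -1))) = Mul(-37, Mul(-9, Rational(-1, 78))) = Mul(-37, Rational(3, 26)) = Rational(-111, 26)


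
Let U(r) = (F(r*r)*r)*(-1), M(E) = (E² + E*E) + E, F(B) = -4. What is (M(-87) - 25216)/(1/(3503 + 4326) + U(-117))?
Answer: 79581785/3663971 ≈ 21.720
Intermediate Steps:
M(E) = E + 2*E² (M(E) = (E² + E²) + E = 2*E² + E = E + 2*E²)
U(r) = 4*r (U(r) = -4*r*(-1) = 4*r)
(M(-87) - 25216)/(1/(3503 + 4326) + U(-117)) = (-87*(1 + 2*(-87)) - 25216)/(1/(3503 + 4326) + 4*(-117)) = (-87*(1 - 174) - 25216)/(1/7829 - 468) = (-87*(-173) - 25216)/(1/7829 - 468) = (15051 - 25216)/(-3663971/7829) = -10165*(-7829/3663971) = 79581785/3663971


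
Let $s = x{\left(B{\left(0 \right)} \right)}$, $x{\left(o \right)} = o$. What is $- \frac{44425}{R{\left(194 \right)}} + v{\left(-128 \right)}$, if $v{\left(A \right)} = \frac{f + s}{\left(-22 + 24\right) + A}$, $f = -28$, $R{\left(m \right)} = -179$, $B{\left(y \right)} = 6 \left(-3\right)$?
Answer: $\frac{2802892}{11277} \approx 248.55$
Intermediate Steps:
$B{\left(y \right)} = -18$
$s = -18$
$v{\left(A \right)} = - \frac{46}{2 + A}$ ($v{\left(A \right)} = \frac{-28 - 18}{\left(-22 + 24\right) + A} = - \frac{46}{2 + A}$)
$- \frac{44425}{R{\left(194 \right)}} + v{\left(-128 \right)} = - \frac{44425}{-179} - \frac{46}{2 - 128} = \left(-44425\right) \left(- \frac{1}{179}\right) - \frac{46}{-126} = \frac{44425}{179} - - \frac{23}{63} = \frac{44425}{179} + \frac{23}{63} = \frac{2802892}{11277}$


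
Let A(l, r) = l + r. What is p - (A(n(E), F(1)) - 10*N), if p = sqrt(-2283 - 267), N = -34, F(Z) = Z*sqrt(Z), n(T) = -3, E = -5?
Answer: -338 + 5*I*sqrt(102) ≈ -338.0 + 50.497*I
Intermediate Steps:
F(Z) = Z**(3/2)
p = 5*I*sqrt(102) (p = sqrt(-2550) = 5*I*sqrt(102) ≈ 50.497*I)
p - (A(n(E), F(1)) - 10*N) = 5*I*sqrt(102) - ((-3 + 1**(3/2)) - 10*(-34)) = 5*I*sqrt(102) - ((-3 + 1) + 340) = 5*I*sqrt(102) - (-2 + 340) = 5*I*sqrt(102) - 1*338 = 5*I*sqrt(102) - 338 = -338 + 5*I*sqrt(102)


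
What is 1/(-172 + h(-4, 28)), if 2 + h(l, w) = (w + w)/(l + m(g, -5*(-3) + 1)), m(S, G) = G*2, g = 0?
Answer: -1/172 ≈ -0.0058140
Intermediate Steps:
m(S, G) = 2*G
h(l, w) = -2 + 2*w/(32 + l) (h(l, w) = -2 + (w + w)/(l + 2*(-5*(-3) + 1)) = -2 + (2*w)/(l + 2*(15 + 1)) = -2 + (2*w)/(l + 2*16) = -2 + (2*w)/(l + 32) = -2 + (2*w)/(32 + l) = -2 + 2*w/(32 + l))
1/(-172 + h(-4, 28)) = 1/(-172 + 2*(-32 + 28 - 1*(-4))/(32 - 4)) = 1/(-172 + 2*(-32 + 28 + 4)/28) = 1/(-172 + 2*(1/28)*0) = 1/(-172 + 0) = 1/(-172) = -1/172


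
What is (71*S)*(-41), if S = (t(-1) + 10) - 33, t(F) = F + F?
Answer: 72775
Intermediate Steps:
t(F) = 2*F
S = -25 (S = (2*(-1) + 10) - 33 = (-2 + 10) - 33 = 8 - 33 = -25)
(71*S)*(-41) = (71*(-25))*(-41) = -1775*(-41) = 72775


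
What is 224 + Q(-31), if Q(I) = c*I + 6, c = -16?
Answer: 726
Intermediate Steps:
Q(I) = 6 - 16*I (Q(I) = -16*I + 6 = 6 - 16*I)
224 + Q(-31) = 224 + (6 - 16*(-31)) = 224 + (6 + 496) = 224 + 502 = 726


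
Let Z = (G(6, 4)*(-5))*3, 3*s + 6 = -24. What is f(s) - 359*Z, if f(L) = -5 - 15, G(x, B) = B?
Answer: 21520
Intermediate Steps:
s = -10 (s = -2 + (1/3)*(-24) = -2 - 8 = -10)
f(L) = -20
Z = -60 (Z = (4*(-5))*3 = -20*3 = -60)
f(s) - 359*Z = -20 - 359*(-60) = -20 + 21540 = 21520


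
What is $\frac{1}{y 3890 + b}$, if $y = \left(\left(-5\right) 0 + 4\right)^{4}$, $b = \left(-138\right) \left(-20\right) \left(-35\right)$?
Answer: $\frac{1}{899240} \approx 1.1121 \cdot 10^{-6}$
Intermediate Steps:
$b = -96600$ ($b = 2760 \left(-35\right) = -96600$)
$y = 256$ ($y = \left(0 + 4\right)^{4} = 4^{4} = 256$)
$\frac{1}{y 3890 + b} = \frac{1}{256 \cdot 3890 - 96600} = \frac{1}{995840 - 96600} = \frac{1}{899240}$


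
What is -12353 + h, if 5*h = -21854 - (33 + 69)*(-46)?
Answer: -78927/5 ≈ -15785.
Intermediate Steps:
h = -17162/5 (h = (-21854 - (33 + 69)*(-46))/5 = (-21854 - 102*(-46))/5 = (-21854 - 1*(-4692))/5 = (-21854 + 4692)/5 = (⅕)*(-17162) = -17162/5 ≈ -3432.4)
-12353 + h = -12353 - 17162/5 = -78927/5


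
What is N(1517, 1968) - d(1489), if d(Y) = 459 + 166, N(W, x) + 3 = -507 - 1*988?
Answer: -2123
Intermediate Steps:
N(W, x) = -1498 (N(W, x) = -3 + (-507 - 1*988) = -3 + (-507 - 988) = -3 - 1495 = -1498)
d(Y) = 625
N(1517, 1968) - d(1489) = -1498 - 1*625 = -1498 - 625 = -2123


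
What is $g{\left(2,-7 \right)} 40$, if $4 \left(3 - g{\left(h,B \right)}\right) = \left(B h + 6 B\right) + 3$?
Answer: $650$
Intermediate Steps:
$g{\left(h,B \right)} = \frac{9}{4} - \frac{3 B}{2} - \frac{B h}{4}$ ($g{\left(h,B \right)} = 3 - \frac{\left(B h + 6 B\right) + 3}{4} = 3 - \frac{\left(6 B + B h\right) + 3}{4} = 3 - \frac{3 + 6 B + B h}{4} = 3 - \left(\frac{3}{4} + \frac{3 B}{2} + \frac{B h}{4}\right) = \frac{9}{4} - \frac{3 B}{2} - \frac{B h}{4}$)
$g{\left(2,-7 \right)} 40 = \left(\frac{9}{4} - - \frac{21}{2} - \left(- \frac{7}{4}\right) 2\right) 40 = \left(\frac{9}{4} + \frac{21}{2} + \frac{7}{2}\right) 40 = \frac{65}{4} \cdot 40 = 650$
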